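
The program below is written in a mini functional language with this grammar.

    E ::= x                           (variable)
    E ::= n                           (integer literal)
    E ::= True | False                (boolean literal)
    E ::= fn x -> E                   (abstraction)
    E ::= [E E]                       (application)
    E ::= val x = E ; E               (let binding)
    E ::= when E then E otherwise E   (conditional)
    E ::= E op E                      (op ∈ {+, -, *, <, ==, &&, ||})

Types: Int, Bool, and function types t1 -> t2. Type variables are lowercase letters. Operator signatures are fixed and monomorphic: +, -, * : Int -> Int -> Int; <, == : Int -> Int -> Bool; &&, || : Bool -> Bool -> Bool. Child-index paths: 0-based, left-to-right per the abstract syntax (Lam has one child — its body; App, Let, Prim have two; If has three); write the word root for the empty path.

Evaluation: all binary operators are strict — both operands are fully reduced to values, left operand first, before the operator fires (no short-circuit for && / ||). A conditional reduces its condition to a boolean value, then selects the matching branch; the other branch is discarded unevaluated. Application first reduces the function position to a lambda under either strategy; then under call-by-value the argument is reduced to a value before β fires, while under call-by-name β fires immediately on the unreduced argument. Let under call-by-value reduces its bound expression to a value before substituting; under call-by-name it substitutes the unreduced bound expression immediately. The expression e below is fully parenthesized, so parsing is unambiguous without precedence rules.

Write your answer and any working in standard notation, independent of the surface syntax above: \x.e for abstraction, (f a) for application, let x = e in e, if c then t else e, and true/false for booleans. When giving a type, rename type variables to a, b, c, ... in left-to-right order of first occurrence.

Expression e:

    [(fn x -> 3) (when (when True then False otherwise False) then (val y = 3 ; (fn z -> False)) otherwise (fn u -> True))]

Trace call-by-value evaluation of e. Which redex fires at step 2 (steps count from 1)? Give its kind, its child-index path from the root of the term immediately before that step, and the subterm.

Answer: if at 1 : (if false then (let y = 3 in (\z.false)) else (\u.true))

Working:
step 0: ((\x.3) (if (if true then false else false) then (let y = 3 in (\z.false)) else (\u.true)))
step 1: [if@1.0] ((\x.3) (if false then (let y = 3 in (\z.false)) else (\u.true)))
step 2: [if@1] ((\x.3) (\u.true))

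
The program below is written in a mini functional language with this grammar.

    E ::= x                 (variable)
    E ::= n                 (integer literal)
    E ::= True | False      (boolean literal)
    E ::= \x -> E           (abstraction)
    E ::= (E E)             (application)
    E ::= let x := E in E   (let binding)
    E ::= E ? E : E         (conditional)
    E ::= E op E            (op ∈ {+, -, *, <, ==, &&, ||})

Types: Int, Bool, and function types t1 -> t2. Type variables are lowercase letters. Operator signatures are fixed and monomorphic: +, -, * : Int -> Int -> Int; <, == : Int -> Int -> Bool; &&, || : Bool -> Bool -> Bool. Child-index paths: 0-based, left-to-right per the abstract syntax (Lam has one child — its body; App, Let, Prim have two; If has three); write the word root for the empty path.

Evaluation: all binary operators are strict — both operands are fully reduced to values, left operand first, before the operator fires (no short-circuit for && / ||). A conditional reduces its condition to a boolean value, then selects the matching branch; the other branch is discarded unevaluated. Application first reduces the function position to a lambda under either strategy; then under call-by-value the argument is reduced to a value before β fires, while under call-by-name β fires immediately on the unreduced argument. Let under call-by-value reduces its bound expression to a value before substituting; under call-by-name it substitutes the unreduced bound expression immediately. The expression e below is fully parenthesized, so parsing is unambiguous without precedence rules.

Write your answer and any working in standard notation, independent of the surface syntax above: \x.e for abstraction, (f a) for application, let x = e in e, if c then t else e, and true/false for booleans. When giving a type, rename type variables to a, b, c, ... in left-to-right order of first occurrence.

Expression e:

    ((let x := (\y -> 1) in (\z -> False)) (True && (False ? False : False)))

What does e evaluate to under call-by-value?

Answer: false

Working:
step 0: ((let x = (\y.1) in (\z.false)) (true && (if false then false else false)))
step 1: [let@0] ((\z.false) (true && (if false then false else false)))
step 2: [if@1.1] ((\z.false) (true && false))
step 3: [delta@1] ((\z.false) false)
step 4: [beta@root] false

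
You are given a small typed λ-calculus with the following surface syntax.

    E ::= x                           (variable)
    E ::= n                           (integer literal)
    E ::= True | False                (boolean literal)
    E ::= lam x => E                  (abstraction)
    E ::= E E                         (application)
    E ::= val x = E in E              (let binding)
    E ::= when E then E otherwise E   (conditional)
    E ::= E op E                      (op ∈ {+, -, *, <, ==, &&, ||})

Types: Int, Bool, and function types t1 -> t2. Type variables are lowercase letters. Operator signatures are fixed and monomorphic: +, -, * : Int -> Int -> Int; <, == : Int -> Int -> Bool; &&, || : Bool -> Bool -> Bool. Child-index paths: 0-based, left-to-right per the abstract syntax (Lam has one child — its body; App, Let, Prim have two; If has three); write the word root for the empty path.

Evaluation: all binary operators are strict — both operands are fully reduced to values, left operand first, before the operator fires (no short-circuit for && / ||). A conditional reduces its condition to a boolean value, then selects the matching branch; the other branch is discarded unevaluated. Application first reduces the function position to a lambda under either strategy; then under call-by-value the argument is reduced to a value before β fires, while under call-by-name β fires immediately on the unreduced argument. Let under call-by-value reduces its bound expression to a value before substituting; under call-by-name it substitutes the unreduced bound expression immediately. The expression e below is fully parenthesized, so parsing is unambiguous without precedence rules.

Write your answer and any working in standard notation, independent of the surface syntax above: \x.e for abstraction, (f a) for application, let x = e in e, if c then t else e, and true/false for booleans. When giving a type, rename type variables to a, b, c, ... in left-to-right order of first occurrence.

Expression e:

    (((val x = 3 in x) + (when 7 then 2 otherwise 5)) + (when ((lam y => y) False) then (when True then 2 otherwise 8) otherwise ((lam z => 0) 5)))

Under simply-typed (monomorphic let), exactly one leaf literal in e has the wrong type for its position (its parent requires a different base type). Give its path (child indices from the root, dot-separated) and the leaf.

Answer: 0.1.0 : 7

Trace:
let x : Int
x : Int
  unify Int ~ Int
  unify Int ~ Bool
  FAIL: mismatch Int ~ Bool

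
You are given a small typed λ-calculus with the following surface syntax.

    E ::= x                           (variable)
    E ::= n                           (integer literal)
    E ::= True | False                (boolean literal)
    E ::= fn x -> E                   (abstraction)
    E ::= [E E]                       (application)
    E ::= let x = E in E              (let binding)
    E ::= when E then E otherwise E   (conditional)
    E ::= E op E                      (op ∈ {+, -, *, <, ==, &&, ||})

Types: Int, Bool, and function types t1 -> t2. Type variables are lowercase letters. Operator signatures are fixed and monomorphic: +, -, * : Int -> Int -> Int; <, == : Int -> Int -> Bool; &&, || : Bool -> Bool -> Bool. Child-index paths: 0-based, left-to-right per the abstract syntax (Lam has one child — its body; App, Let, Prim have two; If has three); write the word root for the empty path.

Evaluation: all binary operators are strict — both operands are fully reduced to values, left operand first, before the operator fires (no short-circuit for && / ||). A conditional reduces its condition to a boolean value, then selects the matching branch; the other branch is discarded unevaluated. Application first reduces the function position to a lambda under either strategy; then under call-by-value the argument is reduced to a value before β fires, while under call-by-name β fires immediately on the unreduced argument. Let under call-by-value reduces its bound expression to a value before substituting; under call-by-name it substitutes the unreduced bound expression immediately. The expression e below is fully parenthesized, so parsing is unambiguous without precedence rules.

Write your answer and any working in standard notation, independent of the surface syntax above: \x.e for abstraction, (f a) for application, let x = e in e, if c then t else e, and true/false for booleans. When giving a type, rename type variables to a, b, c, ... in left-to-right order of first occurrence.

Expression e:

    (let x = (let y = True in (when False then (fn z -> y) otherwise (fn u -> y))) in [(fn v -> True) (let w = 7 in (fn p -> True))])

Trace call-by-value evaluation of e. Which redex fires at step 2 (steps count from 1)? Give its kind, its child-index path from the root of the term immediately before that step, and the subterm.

Answer: if at 0 : (if false then (\z.true) else (\u.true))

Working:
step 0: (let x = (let y = true in (if false then (\z.y) else (\u.y))) in ((\v.true) (let w = 7 in (\p.true))))
step 1: [let@0] (let x = (if false then (\z.true) else (\u.true)) in ((\v.true) (let w = 7 in (\p.true))))
step 2: [if@0] (let x = (\u.true) in ((\v.true) (let w = 7 in (\p.true))))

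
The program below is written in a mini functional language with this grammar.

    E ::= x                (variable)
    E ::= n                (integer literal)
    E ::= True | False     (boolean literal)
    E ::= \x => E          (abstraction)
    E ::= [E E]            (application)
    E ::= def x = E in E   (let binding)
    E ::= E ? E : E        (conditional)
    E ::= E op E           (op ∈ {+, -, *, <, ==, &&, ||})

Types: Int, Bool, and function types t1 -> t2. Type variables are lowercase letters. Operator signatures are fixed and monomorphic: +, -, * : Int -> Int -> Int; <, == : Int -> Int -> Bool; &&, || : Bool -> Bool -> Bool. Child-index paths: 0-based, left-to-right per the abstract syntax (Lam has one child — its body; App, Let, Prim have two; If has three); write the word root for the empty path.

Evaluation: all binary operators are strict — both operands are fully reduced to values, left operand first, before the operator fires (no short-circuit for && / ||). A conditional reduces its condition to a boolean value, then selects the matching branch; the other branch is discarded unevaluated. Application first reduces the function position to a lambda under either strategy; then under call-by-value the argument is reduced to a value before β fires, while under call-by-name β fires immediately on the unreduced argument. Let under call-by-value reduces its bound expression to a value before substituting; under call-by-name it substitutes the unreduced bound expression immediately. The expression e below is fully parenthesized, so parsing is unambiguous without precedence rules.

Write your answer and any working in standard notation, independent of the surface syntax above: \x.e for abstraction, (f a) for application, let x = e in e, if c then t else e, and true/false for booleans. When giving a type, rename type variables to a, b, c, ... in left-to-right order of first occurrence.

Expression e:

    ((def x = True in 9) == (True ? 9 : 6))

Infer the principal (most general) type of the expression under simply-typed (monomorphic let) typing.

Trace:
let x : Bool
  unify Int ~ Int
  unify Bool ~ Bool
  unify Int ~ Int
  unify Int ~ Int

Answer: Bool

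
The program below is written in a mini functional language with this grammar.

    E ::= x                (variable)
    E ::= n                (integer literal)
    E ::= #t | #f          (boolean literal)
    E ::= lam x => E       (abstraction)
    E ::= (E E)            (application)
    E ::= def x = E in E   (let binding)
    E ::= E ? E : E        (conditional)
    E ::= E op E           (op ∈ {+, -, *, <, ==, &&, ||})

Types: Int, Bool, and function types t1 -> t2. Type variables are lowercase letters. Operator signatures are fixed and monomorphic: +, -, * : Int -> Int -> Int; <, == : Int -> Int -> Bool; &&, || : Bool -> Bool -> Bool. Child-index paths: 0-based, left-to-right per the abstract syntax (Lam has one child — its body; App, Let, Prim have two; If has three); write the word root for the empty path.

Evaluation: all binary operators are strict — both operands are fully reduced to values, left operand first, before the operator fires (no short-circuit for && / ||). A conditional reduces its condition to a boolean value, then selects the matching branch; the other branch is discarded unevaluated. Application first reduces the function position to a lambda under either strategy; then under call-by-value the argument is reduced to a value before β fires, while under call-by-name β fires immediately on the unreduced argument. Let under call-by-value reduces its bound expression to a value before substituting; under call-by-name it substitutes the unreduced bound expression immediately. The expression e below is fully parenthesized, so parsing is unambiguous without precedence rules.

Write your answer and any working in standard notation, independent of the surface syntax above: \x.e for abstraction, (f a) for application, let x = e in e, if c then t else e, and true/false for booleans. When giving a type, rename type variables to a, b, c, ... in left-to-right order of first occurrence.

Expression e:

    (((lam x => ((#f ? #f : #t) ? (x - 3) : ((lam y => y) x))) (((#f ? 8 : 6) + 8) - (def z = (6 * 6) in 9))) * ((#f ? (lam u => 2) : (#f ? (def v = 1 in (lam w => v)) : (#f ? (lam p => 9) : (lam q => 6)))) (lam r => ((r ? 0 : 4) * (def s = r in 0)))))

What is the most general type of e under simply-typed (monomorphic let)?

Working:
  unify Bool ~ Bool
  unify Bool ~ Bool
  unify Bool ~ Bool
x : a
  unify a ~ Int
  unify Int ~ Int
y : b
\y._ : b -> b
x : Int
  unify b -> b ~ Int -> c
  unify b ~ Int
  unify Int ~ c
_ _ : Int
  unify Int ~ Int
\x._ : Int -> Int
  unify Bool ~ Bool
  unify Int ~ Int
  unify Int ~ Int
  unify Int ~ Int
  unify Int ~ Int
  unify Int ~ Int
  unify Int ~ Int
let z : Int
  unify Int ~ Int
  unify Int -> Int ~ Int -> d
  unify Int ~ Int
  unify Int ~ d
_ _ : Int
  unify Int ~ Int
  unify Bool ~ Bool
\u._ : e -> Int
  unify Bool ~ Bool
let v : Int
v : Int
\w._ : f -> Int
  unify Bool ~ Bool
\p._ : g -> Int
\q._ : h -> Int
  unify g -> Int ~ h -> Int
  unify g ~ h
  unify Int ~ Int
  unify f -> Int ~ h -> Int
  unify f ~ h
  unify Int ~ Int
  unify e -> Int ~ h -> Int
  unify e ~ h
  unify Int ~ Int
r : i
  unify i ~ Bool
  unify Int ~ Int
  unify Int ~ Int
r : Bool
let s : Bool
  unify Int ~ Int
\r._ : Bool -> Int
  unify h -> Int ~ (Bool -> Int) -> j
  unify h ~ Bool -> Int
  unify Int ~ j
_ _ : Int
  unify Int ~ Int

Answer: Int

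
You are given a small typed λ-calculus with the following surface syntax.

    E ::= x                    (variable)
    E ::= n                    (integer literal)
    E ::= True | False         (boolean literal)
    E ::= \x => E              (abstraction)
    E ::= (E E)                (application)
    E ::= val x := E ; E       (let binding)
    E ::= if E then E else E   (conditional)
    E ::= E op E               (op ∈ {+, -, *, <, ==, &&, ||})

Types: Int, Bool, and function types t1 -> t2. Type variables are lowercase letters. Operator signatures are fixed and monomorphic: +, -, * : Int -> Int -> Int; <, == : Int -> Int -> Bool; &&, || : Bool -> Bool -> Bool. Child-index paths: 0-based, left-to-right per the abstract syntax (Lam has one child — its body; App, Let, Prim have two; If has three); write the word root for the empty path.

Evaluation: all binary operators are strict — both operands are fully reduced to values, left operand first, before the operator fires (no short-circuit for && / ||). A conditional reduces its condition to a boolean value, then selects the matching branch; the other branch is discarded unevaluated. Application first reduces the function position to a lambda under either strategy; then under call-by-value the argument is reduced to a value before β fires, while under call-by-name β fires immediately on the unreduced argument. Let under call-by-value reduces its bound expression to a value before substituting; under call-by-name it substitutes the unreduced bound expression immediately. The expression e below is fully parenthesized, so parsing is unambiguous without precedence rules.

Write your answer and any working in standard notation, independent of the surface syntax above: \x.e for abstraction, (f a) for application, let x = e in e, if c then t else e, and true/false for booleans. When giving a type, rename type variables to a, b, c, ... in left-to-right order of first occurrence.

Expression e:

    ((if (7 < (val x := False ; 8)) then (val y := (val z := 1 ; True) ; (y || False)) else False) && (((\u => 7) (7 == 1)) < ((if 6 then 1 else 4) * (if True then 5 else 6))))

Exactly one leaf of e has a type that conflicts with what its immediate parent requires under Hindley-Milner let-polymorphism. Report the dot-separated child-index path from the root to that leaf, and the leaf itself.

Trace:
  unify Int ~ Int
let x : Bool
  unify Int ~ Int
  unify Bool ~ Bool
let z : Int
let y : Bool
y : Bool
  unify Bool ~ Bool
  unify Bool ~ Bool
  unify Bool ~ Bool
  unify Bool ~ Bool
\u._ : a -> Int
  unify Int ~ Int
  unify Int ~ Int
  unify a -> Int ~ Bool -> b
  unify a ~ Bool
  unify Int ~ b
_ _ : Int
  unify Int ~ Int
  unify Int ~ Bool
  FAIL: mismatch Int ~ Bool

Answer: 1.1.0.0 : 6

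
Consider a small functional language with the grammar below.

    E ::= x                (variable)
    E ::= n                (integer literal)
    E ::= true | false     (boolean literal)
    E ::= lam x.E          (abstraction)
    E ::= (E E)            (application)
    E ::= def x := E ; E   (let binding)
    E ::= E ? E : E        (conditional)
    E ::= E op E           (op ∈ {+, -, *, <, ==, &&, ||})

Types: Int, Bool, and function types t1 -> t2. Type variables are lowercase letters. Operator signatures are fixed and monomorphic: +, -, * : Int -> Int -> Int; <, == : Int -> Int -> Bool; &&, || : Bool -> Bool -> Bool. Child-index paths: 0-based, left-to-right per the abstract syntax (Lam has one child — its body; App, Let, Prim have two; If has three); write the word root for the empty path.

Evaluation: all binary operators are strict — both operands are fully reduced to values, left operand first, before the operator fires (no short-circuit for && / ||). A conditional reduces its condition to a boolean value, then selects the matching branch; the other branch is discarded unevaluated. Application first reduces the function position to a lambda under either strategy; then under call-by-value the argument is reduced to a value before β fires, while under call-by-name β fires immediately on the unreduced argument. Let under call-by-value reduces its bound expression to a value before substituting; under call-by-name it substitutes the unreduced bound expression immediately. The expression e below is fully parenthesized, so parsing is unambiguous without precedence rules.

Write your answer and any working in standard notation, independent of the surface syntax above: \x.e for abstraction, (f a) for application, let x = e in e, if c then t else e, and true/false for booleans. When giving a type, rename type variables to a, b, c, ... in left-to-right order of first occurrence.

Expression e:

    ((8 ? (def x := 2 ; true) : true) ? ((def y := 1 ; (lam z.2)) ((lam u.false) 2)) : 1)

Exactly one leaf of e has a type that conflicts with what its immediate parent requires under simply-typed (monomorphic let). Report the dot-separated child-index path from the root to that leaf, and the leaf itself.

Answer: 0.0 : 8

Derivation:
  unify Int ~ Bool
  FAIL: mismatch Int ~ Bool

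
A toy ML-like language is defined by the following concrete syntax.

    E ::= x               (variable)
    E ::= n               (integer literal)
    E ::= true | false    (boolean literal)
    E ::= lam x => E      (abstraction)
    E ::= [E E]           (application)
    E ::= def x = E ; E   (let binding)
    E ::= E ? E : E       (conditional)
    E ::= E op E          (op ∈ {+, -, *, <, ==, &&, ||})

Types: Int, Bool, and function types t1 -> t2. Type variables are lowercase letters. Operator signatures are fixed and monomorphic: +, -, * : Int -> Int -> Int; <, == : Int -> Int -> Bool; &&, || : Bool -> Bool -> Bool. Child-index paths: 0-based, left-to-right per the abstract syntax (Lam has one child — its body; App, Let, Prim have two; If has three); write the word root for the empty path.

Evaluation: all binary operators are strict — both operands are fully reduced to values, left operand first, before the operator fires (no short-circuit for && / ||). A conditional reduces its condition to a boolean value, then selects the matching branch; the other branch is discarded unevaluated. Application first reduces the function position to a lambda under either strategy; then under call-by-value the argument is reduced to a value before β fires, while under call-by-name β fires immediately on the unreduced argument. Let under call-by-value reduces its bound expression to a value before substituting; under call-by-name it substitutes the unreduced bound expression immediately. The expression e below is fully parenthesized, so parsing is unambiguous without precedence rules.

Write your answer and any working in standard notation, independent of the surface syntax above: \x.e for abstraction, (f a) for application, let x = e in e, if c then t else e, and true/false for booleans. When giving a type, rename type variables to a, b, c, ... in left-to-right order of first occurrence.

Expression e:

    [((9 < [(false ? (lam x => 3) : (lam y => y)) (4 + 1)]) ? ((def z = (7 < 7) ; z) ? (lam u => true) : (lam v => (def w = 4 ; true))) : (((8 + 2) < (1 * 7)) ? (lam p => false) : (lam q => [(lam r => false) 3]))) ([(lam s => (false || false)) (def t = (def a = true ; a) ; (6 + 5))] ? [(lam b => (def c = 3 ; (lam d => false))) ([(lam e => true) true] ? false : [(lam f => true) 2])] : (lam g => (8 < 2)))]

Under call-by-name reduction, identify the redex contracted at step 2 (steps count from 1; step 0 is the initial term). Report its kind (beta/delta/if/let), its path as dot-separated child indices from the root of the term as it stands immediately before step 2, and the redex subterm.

Answer: beta at 0.0.1 : ((\y.y) (4 + 1))

Derivation:
step 0: ((if (9 < ((if false then (\x.3) else (\y.y)) (4 + 1))) then (if (let z = (7 < 7) in z) then (\u.true) else (\v.(let w = 4 in true))) else (if ((8 + 2) < (1 * 7)) then (\p.false) else (\q.((\r.false) 3)))) (if ((\s.(false || false)) (let t = (let a = true in a) in (6 + 5))) then ((\b.(let c = 3 in (\d.false))) (if ((\e.true) true) then false else ((\f.true) 2))) else (\g.(8 < 2))))
step 1: [if@0.0.1.0] ((if (9 < ((\y.y) (4 + 1))) then (if (let z = (7 < 7) in z) then (\u.true) else (\v.(let w = 4 in true))) else (if ((8 + 2) < (1 * 7)) then (\p.false) else (\q.((\r.false) 3)))) (if ((\s.(false || false)) (let t = (let a = true in a) in (6 + 5))) then ((\b.(let c = 3 in (\d.false))) (if ((\e.true) true) then false else ((\f.true) 2))) else (\g.(8 < 2))))
step 2: [beta@0.0.1] ((if (9 < (4 + 1)) then (if (let z = (7 < 7) in z) then (\u.true) else (\v.(let w = 4 in true))) else (if ((8 + 2) < (1 * 7)) then (\p.false) else (\q.((\r.false) 3)))) (if ((\s.(false || false)) (let t = (let a = true in a) in (6 + 5))) then ((\b.(let c = 3 in (\d.false))) (if ((\e.true) true) then false else ((\f.true) 2))) else (\g.(8 < 2))))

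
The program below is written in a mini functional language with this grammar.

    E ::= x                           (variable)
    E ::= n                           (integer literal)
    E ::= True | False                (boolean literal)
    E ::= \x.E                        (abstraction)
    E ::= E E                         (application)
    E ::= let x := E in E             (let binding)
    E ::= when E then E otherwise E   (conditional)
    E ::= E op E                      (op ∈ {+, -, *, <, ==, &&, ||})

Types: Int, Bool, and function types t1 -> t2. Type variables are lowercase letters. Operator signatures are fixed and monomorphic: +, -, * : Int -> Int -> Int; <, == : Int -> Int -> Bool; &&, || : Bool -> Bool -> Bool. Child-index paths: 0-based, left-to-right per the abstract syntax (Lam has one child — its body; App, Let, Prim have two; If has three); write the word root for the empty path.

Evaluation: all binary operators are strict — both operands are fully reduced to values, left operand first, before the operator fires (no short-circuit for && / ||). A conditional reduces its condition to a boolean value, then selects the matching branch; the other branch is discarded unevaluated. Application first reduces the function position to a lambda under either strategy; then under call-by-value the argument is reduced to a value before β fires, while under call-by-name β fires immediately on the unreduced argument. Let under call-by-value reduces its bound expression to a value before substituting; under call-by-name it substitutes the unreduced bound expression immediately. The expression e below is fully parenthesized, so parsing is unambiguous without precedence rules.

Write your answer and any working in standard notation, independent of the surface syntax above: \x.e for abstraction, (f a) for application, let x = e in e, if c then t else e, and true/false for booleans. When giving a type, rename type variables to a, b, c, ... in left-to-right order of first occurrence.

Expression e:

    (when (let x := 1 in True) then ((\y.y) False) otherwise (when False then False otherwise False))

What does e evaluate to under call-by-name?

Working:
step 0: (if (let x = 1 in true) then ((\y.y) false) else (if false then false else false))
step 1: [let@0] (if true then ((\y.y) false) else (if false then false else false))
step 2: [if@root] ((\y.y) false)
step 3: [beta@root] false

Answer: false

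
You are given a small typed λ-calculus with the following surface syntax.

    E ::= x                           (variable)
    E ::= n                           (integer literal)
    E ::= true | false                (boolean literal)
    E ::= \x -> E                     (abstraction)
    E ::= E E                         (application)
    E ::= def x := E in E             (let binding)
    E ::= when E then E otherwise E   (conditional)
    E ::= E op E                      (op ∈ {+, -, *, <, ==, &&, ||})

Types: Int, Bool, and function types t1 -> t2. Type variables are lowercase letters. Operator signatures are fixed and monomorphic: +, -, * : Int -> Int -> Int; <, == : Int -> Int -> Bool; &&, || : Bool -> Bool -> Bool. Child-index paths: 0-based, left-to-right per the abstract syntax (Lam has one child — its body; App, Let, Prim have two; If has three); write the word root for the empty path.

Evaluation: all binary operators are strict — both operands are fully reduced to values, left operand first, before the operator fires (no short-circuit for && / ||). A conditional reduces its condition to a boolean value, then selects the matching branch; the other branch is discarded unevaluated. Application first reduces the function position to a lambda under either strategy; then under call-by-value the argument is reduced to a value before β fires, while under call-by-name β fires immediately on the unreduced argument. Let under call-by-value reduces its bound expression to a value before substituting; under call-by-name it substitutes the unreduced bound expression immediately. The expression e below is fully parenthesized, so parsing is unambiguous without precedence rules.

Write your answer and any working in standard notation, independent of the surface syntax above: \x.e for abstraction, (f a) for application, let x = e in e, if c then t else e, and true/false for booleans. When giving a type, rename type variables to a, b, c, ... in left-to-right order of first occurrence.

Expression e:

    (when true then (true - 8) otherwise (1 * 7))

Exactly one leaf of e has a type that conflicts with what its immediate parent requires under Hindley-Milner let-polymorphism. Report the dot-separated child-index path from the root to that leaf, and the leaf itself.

Answer: 1.0 : true

Derivation:
  unify Bool ~ Bool
  unify Bool ~ Int
  FAIL: mismatch Bool ~ Int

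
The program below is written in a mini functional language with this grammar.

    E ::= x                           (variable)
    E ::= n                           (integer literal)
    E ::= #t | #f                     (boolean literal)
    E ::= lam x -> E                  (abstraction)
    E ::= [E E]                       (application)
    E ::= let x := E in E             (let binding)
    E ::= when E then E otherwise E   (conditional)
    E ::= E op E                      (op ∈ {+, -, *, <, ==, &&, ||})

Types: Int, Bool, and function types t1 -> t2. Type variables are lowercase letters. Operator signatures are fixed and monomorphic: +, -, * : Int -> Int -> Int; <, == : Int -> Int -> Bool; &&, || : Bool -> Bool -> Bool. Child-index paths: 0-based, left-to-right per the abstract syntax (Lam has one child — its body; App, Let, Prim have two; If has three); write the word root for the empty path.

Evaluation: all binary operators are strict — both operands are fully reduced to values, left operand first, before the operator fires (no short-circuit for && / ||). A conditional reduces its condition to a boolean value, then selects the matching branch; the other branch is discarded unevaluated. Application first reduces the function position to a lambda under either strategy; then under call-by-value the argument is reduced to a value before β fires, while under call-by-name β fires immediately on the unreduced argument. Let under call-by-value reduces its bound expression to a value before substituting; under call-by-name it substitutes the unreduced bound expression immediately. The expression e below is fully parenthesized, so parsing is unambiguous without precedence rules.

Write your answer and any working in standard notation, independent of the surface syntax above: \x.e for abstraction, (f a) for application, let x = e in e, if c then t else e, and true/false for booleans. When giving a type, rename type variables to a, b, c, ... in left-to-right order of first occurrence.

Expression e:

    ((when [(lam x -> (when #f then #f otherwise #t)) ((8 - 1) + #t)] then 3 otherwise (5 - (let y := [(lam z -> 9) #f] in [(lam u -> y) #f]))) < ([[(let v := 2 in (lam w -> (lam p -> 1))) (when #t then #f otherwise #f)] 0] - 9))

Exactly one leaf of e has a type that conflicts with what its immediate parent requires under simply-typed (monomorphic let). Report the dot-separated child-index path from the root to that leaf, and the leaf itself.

Answer: 0.0.1.1 : true

Working:
  unify Bool ~ Bool
  unify Bool ~ Bool
\x._ : a -> Bool
  unify Int ~ Int
  unify Int ~ Int
  unify Int ~ Int
  unify Bool ~ Int
  FAIL: mismatch Bool ~ Int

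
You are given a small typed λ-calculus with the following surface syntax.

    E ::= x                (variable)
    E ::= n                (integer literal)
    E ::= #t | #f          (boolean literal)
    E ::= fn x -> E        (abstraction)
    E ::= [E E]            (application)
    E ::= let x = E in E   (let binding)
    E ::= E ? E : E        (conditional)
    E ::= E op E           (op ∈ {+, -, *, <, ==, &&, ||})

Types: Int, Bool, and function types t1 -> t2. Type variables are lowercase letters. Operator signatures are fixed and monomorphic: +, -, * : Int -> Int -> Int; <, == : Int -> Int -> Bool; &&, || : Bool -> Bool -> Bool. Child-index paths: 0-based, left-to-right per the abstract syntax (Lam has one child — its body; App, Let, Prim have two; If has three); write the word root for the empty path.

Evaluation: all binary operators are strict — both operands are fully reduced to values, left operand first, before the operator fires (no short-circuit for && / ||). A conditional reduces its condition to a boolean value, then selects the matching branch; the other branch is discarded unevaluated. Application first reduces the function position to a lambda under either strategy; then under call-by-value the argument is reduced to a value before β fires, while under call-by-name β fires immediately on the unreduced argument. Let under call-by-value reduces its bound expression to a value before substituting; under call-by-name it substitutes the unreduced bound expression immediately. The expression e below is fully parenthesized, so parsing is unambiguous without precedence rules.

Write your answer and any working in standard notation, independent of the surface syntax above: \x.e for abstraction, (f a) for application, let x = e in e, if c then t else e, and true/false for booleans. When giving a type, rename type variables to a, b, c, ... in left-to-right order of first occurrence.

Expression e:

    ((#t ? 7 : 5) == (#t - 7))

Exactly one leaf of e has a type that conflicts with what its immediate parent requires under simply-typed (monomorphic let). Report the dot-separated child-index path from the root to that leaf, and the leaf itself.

Answer: 1.0 : true

Trace:
  unify Bool ~ Bool
  unify Int ~ Int
  unify Int ~ Int
  unify Bool ~ Int
  FAIL: mismatch Bool ~ Int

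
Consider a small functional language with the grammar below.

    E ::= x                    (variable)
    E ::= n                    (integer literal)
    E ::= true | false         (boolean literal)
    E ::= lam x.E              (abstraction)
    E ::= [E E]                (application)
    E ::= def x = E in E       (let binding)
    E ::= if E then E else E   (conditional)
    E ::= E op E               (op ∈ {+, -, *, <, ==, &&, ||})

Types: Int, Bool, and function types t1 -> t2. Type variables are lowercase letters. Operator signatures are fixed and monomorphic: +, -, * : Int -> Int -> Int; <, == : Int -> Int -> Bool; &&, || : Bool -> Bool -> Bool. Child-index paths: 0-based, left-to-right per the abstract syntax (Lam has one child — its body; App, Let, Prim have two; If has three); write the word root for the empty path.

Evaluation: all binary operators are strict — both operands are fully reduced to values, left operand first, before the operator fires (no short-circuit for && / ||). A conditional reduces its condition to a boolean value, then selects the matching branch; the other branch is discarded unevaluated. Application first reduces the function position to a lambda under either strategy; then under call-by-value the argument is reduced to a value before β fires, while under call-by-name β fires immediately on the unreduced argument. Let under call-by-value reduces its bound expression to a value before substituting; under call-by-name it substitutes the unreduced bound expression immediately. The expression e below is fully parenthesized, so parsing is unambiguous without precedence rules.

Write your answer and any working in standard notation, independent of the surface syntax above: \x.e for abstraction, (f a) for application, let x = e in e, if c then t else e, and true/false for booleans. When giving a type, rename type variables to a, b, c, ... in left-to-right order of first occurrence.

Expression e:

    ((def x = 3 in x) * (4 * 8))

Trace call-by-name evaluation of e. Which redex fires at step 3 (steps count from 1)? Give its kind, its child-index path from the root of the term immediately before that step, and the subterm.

Trace:
step 0: ((let x = 3 in x) * (4 * 8))
step 1: [let@0] (3 * (4 * 8))
step 2: [delta@1] (3 * 32)
step 3: [delta@root] 96

Answer: delta at root : (3 * 32)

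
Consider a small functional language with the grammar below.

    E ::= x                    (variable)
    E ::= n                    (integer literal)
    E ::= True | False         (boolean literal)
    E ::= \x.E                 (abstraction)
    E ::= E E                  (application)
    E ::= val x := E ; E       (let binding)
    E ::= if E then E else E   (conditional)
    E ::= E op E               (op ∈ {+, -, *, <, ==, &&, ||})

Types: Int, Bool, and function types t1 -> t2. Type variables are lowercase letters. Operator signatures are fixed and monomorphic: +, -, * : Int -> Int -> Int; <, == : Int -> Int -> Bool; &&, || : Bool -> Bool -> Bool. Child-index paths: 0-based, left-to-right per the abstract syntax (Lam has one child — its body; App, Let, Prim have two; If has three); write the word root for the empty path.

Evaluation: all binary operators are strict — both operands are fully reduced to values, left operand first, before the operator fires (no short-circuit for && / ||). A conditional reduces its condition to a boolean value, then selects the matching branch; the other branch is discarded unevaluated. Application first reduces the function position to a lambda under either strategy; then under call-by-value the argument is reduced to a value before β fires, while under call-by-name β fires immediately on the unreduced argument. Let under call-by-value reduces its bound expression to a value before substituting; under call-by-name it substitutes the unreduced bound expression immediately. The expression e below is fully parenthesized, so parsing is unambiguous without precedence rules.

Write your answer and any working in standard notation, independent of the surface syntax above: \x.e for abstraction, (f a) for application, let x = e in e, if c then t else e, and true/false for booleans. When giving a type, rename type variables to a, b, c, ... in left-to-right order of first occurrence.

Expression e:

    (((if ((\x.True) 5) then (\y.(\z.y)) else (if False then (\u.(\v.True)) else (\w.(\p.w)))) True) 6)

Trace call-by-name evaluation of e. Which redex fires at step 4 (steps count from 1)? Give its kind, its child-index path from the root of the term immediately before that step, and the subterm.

Working:
step 0: (((if ((\x.true) 5) then (\y.(\z.y)) else (if false then (\u.(\v.true)) else (\w.(\p.w)))) true) 6)
step 1: [beta@0.0.0] (((if true then (\y.(\z.y)) else (if false then (\u.(\v.true)) else (\w.(\p.w)))) true) 6)
step 2: [if@0.0] (((\y.(\z.y)) true) 6)
step 3: [beta@0] ((\z.true) 6)
step 4: [beta@root] true

Answer: beta at root : ((\z.true) 6)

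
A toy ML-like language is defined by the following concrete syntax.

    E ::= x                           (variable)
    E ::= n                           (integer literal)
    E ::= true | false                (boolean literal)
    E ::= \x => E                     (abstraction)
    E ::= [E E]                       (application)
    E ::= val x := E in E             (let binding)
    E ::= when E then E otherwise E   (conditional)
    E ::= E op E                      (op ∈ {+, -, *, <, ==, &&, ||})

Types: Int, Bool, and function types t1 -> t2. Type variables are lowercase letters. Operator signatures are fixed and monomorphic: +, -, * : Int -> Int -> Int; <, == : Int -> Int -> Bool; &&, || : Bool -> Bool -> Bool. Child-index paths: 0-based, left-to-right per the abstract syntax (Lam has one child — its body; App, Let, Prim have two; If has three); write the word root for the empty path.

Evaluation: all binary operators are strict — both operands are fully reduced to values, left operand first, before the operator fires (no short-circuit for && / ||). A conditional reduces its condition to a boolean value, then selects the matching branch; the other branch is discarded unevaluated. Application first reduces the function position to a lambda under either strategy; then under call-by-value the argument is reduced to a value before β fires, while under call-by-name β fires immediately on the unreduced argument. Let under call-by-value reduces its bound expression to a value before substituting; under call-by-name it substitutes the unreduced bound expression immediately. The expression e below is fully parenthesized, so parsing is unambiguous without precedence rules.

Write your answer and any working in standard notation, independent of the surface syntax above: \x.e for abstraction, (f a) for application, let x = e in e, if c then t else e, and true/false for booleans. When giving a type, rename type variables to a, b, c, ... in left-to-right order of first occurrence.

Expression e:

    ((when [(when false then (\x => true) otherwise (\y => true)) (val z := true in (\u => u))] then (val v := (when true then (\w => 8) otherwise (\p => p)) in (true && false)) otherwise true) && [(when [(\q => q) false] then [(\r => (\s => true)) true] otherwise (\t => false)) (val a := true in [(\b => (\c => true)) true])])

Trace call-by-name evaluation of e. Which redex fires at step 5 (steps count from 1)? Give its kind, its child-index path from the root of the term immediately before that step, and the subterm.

Trace:
step 0: ((if ((if false then (\x.true) else (\y.true)) (let z = true in (\u.u))) then (let v = (if true then (\w.8) else (\p.p)) in (true && false)) else true) && ((if ((\q.q) false) then ((\r.(\s.true)) true) else (\t.false)) (let a = true in ((\b.(\c.true)) true))))
step 1: [if@0.0.0] ((if ((\y.true) (let z = true in (\u.u))) then (let v = (if true then (\w.8) else (\p.p)) in (true && false)) else true) && ((if ((\q.q) false) then ((\r.(\s.true)) true) else (\t.false)) (let a = true in ((\b.(\c.true)) true))))
step 2: [beta@0.0] ((if true then (let v = (if true then (\w.8) else (\p.p)) in (true && false)) else true) && ((if ((\q.q) false) then ((\r.(\s.true)) true) else (\t.false)) (let a = true in ((\b.(\c.true)) true))))
step 3: [if@0] ((let v = (if true then (\w.8) else (\p.p)) in (true && false)) && ((if ((\q.q) false) then ((\r.(\s.true)) true) else (\t.false)) (let a = true in ((\b.(\c.true)) true))))
step 4: [let@0] ((true && false) && ((if ((\q.q) false) then ((\r.(\s.true)) true) else (\t.false)) (let a = true in ((\b.(\c.true)) true))))
step 5: [delta@0] (false && ((if ((\q.q) false) then ((\r.(\s.true)) true) else (\t.false)) (let a = true in ((\b.(\c.true)) true))))

Answer: delta at 0 : (true && false)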